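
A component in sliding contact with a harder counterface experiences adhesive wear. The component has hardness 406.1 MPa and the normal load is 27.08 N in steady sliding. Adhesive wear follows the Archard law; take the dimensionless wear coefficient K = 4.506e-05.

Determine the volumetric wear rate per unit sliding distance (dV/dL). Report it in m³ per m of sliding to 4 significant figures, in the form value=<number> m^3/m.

value=3.005e-12 m^3/m

Every step runs at full precision, and intermediate values are printed rounded; a lone final rounding, at 4 significant figures.
Convert: Hardness H = 406.1 MPa = 4.061e+08 Pa.
In SI base units: W = 27.08 N, H = 4.061e+08 Pa, K = 4.506e-05.
Wear rate dV/dL = K·W/H: 4.506e-05 · 27.08 / 4.061e+08 = 3.005e-12 m³/m.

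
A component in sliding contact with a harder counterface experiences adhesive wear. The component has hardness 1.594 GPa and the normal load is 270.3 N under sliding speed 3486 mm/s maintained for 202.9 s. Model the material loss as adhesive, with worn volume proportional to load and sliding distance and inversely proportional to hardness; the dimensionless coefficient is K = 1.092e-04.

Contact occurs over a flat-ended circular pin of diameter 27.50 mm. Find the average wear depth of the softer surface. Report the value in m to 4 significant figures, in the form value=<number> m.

value=2.205e-05 m

Intermediates are shown rounded. Each operation holds full precision. Rounded just once, at 4 significant digits.
Sliding speed v = 3486 mm/s = 3.486 m/s. Path length L = v·t = 3.486 m/s × 202.9 s = 707.3 m.
Hardness H = 1.594 GPa = 1.594e+09 Pa.
Pin diameter d = 27.50 mm = 0.02750 m. Contact area A = π·d²/4 = π·(0.02750 m)²/4 = 5.940e-04 m².
Collected in SI base units: W = 270.3 N, H = 1.594e+09 Pa, K = 1.092e-04.
Archard volume V = K·W·L/H = 1.092e-04 · 270.3 · 707.3 / 1.594e+09 = 1.310e-08 m³.
Mean wear depth h = V/A = 1.310e-08 / 5.940e-04 = 2.205e-05 m.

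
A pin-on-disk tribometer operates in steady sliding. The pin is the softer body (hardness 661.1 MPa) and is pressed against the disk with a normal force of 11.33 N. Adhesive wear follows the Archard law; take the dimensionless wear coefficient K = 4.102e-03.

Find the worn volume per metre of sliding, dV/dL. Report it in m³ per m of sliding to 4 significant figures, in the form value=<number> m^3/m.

The computation holds full float precision — the intermediates are shown rounded, and a lone final rounding: four significant digits.
Convert: Hardness H = 661.1 MPa = 6.611e+08 Pa.
Collected in SI base units: W = 11.33 N, H = 6.611e+08 Pa, K = 4.102e-03.
Wear rate dV/dL = K·W/H, so: 4.102e-03 · 11.33 / 6.611e+08 = 7.030e-11 m³/m.

value=7.030e-11 m^3/m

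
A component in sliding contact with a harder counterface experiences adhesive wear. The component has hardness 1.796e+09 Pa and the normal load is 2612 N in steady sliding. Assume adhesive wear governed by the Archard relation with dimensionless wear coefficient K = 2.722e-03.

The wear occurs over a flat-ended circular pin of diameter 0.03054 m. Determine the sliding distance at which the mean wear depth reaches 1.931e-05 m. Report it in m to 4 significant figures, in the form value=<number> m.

Every step holds exact precision; intermediate values are printed rounded, and a lone final rounding: four significant figures.
Convert: Contact area A = π·d²/4 = π·(0.03054 m)²/4 = 7.325e-04 m².
Collected in SI base units: W = 2612 N, H = 1.796e+09 Pa, K = 2.722e-03.
Wearable volume V_lim = h_lim·A = 1.931e-05 · 7.325e-04 = 1.415e-08 m³.
Life L = V_lim·H/(K·W) = 1.415e-08 · 1.796e+09 / (2.722e-03 · 2612) = 3.573 m.

value=3.573 m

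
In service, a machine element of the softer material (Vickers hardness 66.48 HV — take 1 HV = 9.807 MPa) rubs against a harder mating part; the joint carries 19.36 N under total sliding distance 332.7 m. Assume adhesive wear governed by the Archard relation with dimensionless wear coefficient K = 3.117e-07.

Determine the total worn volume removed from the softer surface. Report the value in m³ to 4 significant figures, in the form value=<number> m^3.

All working math carries full float precision, and displayed values are rounded. Rounded just once: 4 significant figures.
Hardness H = 66.48 HV × 9.807 MPa/HV = 652.0 MPa = 6.520e+08 Pa.
In SI base units, W = 19.36 N, H = 6.520e+08 Pa, K = 3.117e-07.
Worn volume V = K·W·L/H = 3.117e-07 · 19.36 · 332.7 / 6.520e+08 = 3.079e-12 m³.

value=3.079e-12 m^3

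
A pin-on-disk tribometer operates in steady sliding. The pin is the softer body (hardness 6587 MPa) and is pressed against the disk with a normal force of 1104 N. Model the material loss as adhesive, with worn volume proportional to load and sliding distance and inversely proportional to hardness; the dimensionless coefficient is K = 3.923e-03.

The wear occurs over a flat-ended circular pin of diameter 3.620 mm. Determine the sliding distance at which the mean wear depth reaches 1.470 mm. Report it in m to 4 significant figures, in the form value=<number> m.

Intermediates are displayed rounded — all arithmetic keeps full precision, and rounded once at the end: 4 significant digits.
Convert: Hardness H = 6587 MPa = 6.587e+09 Pa.
Convert: Pin diameter d = 3.620 mm = 0.003620 m. Contact area A = π·d²/4 = π·(0.003620 m)²/4 = 1.029e-05 m².
Convert: Depth limit h_lim = 1.470 mm = 0.001470 m.
SI base units throughout: W = 1104 N, H = 6.587e+09 Pa, K = 3.923e-03.
Limit volume V_lim = h_lim·A = 0.001470 · 1.029e-05 = 1.513e-08 m³.
Inverting, life L = V_lim·H/(K·W) = 1.513e-08 · 6.587e+09 / (3.923e-03 · 1104) = 23.01 m.

value=23.01 m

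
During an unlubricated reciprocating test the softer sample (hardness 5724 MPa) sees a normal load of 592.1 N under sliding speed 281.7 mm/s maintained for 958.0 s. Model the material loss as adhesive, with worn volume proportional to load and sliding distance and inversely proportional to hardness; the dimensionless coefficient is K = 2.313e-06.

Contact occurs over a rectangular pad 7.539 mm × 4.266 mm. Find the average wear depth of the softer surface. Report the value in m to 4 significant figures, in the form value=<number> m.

value=2.008e-06 m

The algebra carries full float precision, and intermediates appear rounded, and one final rounding: 4 significant digits.
Convert: Sliding speed v = 281.7 mm/s = 0.2817 m/s. Sliding distance L = v·t = 0.2817 m/s × 958.0 s = 269.9 m.
Convert: Hardness H = 5724 MPa = 5.724e+09 Pa.
Convert: Pad sides 7.539 mm × 4.266 mm = 0.007539 m × 0.004266 m. Contact area A = 0.007539 m × 0.004266 m = 3.216e-05 m².
Restated in SI base units: W = 592.1 N, H = 5.724e+09 Pa, K = 2.313e-06.
Worn volume V = K·W·L/H = 2.313e-06 · 592.1 · 269.9 / 5.724e+09 = 6.457e-11 m³.
Wear depth h = V/A = 6.457e-11 / 3.216e-05 = 2.008e-06 m.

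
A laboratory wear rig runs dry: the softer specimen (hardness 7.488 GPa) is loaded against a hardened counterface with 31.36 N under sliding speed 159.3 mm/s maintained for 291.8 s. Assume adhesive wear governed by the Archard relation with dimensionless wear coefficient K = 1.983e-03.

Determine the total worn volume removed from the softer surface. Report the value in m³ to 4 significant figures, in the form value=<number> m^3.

value=3.860e-10 m^3

Each operation maintains full float precision — intermediate values appear rounded — rounded just once: 4 significant digits.
Sliding speed v = 159.3 mm/s = 0.1593 m/s. Distance covered L = v·t = 0.1593 m/s × 291.8 s = 46.48 m.
Hardness H = 7.488 GPa = 7.488e+09 Pa.
In SI base units, W = 31.36 N, H = 7.488e+09 Pa, K = 1.983e-03.
Archard relation: V = K·W·L/H = 1.983e-03 · 31.36 · 46.48 / 7.488e+09 = 3.860e-10 m³.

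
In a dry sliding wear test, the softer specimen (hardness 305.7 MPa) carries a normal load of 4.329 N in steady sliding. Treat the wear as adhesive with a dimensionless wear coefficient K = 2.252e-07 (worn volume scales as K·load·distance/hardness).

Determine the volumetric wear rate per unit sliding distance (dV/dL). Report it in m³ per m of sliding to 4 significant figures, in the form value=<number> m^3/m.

value=3.189e-15 m^3/m

Intermediates are shown rounded — all arithmetic carries exact precision, and one final rounding to four significant figures.
Convert: Hardness H = 305.7 MPa = 3.057e+08 Pa.
In SI base units, W = 4.329 N, H = 3.057e+08 Pa, K = 2.252e-07.
The wear rate dV/dL = K·W/H: 2.252e-07 · 4.329 / 3.057e+08 = 3.189e-15 m³/m.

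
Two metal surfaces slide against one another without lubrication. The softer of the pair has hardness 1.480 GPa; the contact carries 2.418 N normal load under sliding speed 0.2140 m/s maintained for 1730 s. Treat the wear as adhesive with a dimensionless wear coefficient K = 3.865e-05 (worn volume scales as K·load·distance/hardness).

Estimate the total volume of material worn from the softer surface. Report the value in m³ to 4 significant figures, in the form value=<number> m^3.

Every step runs at full precision — the intermediates are printed rounded. Rounded once at the end to four significant figures.
Distance covered L = v·t = 0.2140 m/s × 1730 s = 370.2 m.
Hardness H = 1.480 GPa = 1.480e+09 Pa.
As SI base values: W = 2.418 N, H = 1.480e+09 Pa, K = 3.865e-05.
Wear volume V = K·W·L/H = 3.865e-05 · 2.418 · 370.2 / 1.480e+09 = 2.338e-11 m³.

value=2.338e-11 m^3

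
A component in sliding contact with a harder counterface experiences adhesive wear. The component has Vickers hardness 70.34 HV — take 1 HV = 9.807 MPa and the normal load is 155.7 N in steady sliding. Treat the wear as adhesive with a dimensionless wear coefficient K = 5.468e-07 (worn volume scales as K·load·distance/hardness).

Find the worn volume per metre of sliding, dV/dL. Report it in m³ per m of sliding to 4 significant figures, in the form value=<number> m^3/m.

Each operation maintains exact precision. Displayed values are rounded; rounded just once: four significant digits.
Hardness H = 70.34 HV × 9.807 MPa/HV = 689.8 MPa = 6.898e+08 Pa.
Expressed in SI base units: W = 155.7 N, H = 6.898e+08 Pa, K = 5.468e-07.
Wear rate dV/dL = K·W/H — distance-free: 5.468e-07 · 155.7 / 6.898e+08 = 1.234e-13 m³/m.

value=1.234e-13 m^3/m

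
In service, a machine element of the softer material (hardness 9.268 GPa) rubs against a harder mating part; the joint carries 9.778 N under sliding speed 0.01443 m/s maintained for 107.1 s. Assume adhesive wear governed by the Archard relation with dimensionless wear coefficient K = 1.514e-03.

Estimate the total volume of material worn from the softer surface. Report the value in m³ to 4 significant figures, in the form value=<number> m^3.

Every step carries full float precision; shown intermediates are rounded; one final rounding, at 4 significant digits.
Distance L = v·t = 0.01443 m/s × 107.1 s = 1.545 m.
Hardness H = 9.268 GPa = 9.268e+09 Pa.
Restated in SI base units: W = 9.778 N, H = 9.268e+09 Pa, K = 1.514e-03.
Archard relation: V = K·W·L/H = 1.514e-03 · 9.778 · 1.545 / 9.268e+09 = 2.469e-12 m³.

value=2.469e-12 m^3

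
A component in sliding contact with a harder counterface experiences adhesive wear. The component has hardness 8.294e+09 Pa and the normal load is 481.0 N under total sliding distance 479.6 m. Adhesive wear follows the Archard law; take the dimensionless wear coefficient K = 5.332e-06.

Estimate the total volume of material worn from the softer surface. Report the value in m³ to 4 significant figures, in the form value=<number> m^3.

value=1.483e-10 m^3

Intermediates are printed rounded; all working math carries exact precision, and rounded just once, at 4 significant figures.
In SI base units, W = 481.0 N, H = 8.294e+09 Pa, K = 5.332e-06.
Wear volume V = K·W·L/H = 5.332e-06 · 481.0 · 479.6 / 8.294e+09 = 1.483e-10 m³.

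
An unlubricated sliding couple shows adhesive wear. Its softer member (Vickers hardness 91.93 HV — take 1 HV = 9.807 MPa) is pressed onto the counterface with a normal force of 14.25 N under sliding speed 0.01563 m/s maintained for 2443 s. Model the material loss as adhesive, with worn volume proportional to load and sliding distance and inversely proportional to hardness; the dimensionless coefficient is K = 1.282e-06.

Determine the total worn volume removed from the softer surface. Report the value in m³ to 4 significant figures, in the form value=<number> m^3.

The computation maintains full precision; the intermediates appear rounded, and one last rounding, at four significant digits.
Convert: Path length L = v·t = 0.01563 m/s × 2443 s = 38.18 m.
Convert: Hardness H = 91.93 HV × 9.807 MPa/HV = 901.6 MPa = 9.016e+08 Pa.
Expressed in SI base units: W = 14.25 N, H = 9.016e+08 Pa, K = 1.282e-06.
Archard volume V = K·W·L/H = 1.282e-06 · 14.25 · 38.18 / 9.016e+08 = 7.737e-13 m³.

value=7.737e-13 m^3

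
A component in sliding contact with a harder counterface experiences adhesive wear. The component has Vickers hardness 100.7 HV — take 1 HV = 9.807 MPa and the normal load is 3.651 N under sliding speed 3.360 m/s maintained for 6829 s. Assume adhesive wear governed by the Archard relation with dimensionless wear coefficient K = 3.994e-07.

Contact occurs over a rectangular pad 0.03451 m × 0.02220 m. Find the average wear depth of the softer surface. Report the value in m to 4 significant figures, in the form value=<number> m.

value=4.422e-08 m

Quoted intermediates are rounded. All working math maintains full precision; a single final rounding, at 4 significant figures.
Convert: Total distance L = v·t = 3.360 m/s × 6829 s = 2.295e+04 m.
Convert: Hardness H = 100.7 HV × 9.807 MPa/HV = 987.6 MPa = 9.876e+08 Pa.
Convert: Contact area A = 0.03451 m × 0.02220 m = 7.661e-04 m².
Expressed in SI base units: W = 3.651 N, H = 9.876e+08 Pa, K = 3.994e-07.
Archard volume V = K·W·L/H = 3.994e-07 · 3.651 · 2.295e+04 / 9.876e+08 = 3.388e-11 m³.
Depth h = V/A = 3.388e-11 / 7.661e-04 = 4.422e-08 m.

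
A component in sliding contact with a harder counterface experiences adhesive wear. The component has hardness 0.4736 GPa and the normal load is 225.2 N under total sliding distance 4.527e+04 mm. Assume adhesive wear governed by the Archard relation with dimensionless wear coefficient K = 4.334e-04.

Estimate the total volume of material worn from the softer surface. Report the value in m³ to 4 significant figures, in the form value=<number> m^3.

Every step carries exact precision. Intermediates are shown rounded — a lone final rounding, at 4 significant digits.
Path length L = 4.527e+04 mm = 45.27 m.
Hardness H = 0.4736 GPa = 4.736e+08 Pa.
In SI base units: W = 225.2 N, H = 4.736e+08 Pa, K = 4.334e-04.
Archard volume V = K·W·L/H = 4.334e-04 · 225.2 · 45.27 / 4.736e+08 = 9.329e-09 m³.

value=9.329e-09 m^3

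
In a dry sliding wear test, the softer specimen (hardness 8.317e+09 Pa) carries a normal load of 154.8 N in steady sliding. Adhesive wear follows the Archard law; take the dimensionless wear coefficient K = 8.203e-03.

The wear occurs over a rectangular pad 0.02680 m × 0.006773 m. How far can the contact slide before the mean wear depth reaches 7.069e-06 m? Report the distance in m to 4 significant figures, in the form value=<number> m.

The intermediates are printed rounded; each operation carries full float precision, and one final rounding: 4 significant figures.
Contact area A = 0.02680 m × 0.006773 m = 1.815e-04 m².
Collected in SI base units: W = 154.8 N, H = 8.317e+09 Pa, K = 8.203e-03.
At the depth limit, V_lim = h_lim·A = 7.069e-06 · 1.815e-04 = 1.283e-09 m³.
Thus life L = V_lim·H/(K·W) = 1.283e-09 · 8.317e+09 / (8.203e-03 · 154.8) = 8.404 m.

value=8.404 m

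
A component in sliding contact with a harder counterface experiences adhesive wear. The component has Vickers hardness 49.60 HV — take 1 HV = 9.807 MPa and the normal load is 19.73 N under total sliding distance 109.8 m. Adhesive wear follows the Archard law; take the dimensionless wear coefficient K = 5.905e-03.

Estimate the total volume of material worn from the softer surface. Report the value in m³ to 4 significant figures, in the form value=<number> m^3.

value=2.630e-08 m^3

The algebra carries full precision. Quoted intermediates are rounded — rounded once at the end to 4 significant figures.
Hardness H = 49.60 HV × 9.807 MPa/HV = 486.4 MPa = 4.864e+08 Pa.
Collected in SI base units: W = 19.73 N, H = 4.864e+08 Pa, K = 5.905e-03.
Wear volume V = K·W·L/H = 5.905e-03 · 19.73 · 109.8 / 4.864e+08 = 2.630e-08 m³.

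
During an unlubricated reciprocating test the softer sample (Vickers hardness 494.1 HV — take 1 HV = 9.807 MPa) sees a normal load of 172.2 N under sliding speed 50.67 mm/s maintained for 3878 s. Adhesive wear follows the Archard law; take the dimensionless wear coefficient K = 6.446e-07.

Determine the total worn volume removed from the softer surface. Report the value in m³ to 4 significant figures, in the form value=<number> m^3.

value=4.501e-12 m^3

The intermediates are displayed rounded — each operation keeps full float precision. Rounded just once to four significant figures.
Convert: Sliding speed v = 50.67 mm/s = 0.05067 m/s. Distance L = v·t = 0.05067 m/s × 3878 s = 196.5 m.
Convert: Hardness H = 494.1 HV × 9.807 MPa/HV = 4846 MPa = 4.846e+09 Pa.
Collected in SI base units: W = 172.2 N, H = 4.846e+09 Pa, K = 6.446e-07.
Archard volume V = K·W·L/H = 6.446e-07 · 172.2 · 196.5 / 4.846e+09 = 4.501e-12 m³.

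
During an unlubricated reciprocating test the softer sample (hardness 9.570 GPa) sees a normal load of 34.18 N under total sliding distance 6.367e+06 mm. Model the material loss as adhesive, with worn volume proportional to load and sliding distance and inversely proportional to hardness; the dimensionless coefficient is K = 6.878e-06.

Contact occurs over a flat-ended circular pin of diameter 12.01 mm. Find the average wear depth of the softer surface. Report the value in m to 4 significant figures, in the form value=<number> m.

value=1.381e-06 m

The intermediates are printed rounded, and all arithmetic maintains exact precision; rounded just once, at 4 significant figures.
Sliding distance L = 6.367e+06 mm = 6367 m.
Hardness H = 9.570 GPa = 9.570e+09 Pa.
Pin diameter d = 12.01 mm = 0.01201 m. Contact area A = π·d²/4 = π·(0.01201 m)²/4 = 1.133e-04 m².
Collected in SI base units: W = 34.18 N, H = 9.570e+09 Pa, K = 6.878e-06.
Worn volume V = K·W·L/H = 6.878e-06 · 34.18 · 6367 / 9.570e+09 = 1.564e-10 m³.
Depth of wear h = V/A = 1.564e-10 / 1.133e-04 = 1.381e-06 m.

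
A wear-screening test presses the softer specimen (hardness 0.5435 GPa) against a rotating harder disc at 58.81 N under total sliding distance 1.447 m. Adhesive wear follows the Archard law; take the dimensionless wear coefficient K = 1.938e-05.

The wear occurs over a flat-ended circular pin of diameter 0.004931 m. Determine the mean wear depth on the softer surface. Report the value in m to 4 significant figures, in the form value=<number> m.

value=1.589e-07 m

The intermediates are shown rounded; each operation maintains full precision — a single final rounding, at 4 significant figures.
Convert: Hardness H = 0.5435 GPa = 5.435e+08 Pa.
Convert: Contact area A = π·d²/4 = π·(0.004931 m)²/4 = 1.910e-05 m².
Working in SI base units: W = 58.81 N, H = 5.435e+08 Pa, K = 1.938e-05.
Volume removed: V = K·W·L/H = 1.938e-05 · 58.81 · 1.447 / 5.435e+08 = 3.034e-12 m³.
Wear depth h = V/A = 3.034e-12 / 1.910e-05 = 1.589e-07 m.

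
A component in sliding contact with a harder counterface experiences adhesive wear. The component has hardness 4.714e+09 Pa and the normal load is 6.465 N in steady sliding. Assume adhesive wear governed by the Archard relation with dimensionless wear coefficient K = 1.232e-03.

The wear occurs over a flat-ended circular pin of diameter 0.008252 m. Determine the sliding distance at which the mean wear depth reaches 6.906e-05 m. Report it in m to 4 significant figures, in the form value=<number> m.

All arithmetic keeps full precision, and displayed values are rounded. Rounded just once: four significant figures.
Convert: Contact area A = π·d²/4 = π·(0.008252 m)²/4 = 5.348e-05 m².
As SI base values: W = 6.465 N, H = 4.714e+09 Pa, K = 1.232e-03.
Volume at the limit: V_lim = h_lim·A = 6.906e-05 · 5.348e-05 = 3.693e-09 m³.
Inverting, life L = V_lim·H/(K·W) = 3.693e-09 · 4.714e+09 / (1.232e-03 · 6.465) = 2186 m.

value=2186 m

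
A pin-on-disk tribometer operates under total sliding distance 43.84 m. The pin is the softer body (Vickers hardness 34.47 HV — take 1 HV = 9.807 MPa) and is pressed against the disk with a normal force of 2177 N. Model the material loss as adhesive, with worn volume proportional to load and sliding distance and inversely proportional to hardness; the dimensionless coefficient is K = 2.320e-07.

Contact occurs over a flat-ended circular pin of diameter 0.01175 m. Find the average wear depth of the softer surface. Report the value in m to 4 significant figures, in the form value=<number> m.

value=6.041e-07 m

Intermediate values appear rounded; all arithmetic holds full float precision — one last rounding: 4 significant figures.
Hardness H = 34.47 HV × 9.807 MPa/HV = 338.0 MPa = 3.380e+08 Pa.
Contact area A = π·d²/4 = π·(0.01175 m)²/4 = 1.084e-04 m².
Working in SI base units: W = 2177 N, H = 3.380e+08 Pa, K = 2.320e-07.
The Archard volume V = K·W·L/H = 2.320e-07 · 2177 · 43.84 / 3.380e+08 = 6.550e-11 m³.
Mean wear depth h = V/A = 6.550e-11 / 1.084e-04 = 6.041e-07 m.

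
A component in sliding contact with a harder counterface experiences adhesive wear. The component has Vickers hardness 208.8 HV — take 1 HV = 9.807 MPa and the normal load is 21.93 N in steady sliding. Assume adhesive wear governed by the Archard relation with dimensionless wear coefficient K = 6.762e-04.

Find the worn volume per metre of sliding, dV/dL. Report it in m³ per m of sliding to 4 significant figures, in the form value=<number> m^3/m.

The intermediates are shown rounded; each operation keeps exact precision. Rounded just once, at 4 significant figures.
Hardness H = 208.8 HV × 9.807 MPa/HV = 2048 MPa = 2.048e+09 Pa.
Working in SI base units: W = 21.93 N, H = 2.048e+09 Pa, K = 6.762e-04.
Rate of wear dV/dL = K·W/H, so: 6.762e-04 · 21.93 / 2.048e+09 = 7.242e-12 m³/m.

value=7.242e-12 m^3/m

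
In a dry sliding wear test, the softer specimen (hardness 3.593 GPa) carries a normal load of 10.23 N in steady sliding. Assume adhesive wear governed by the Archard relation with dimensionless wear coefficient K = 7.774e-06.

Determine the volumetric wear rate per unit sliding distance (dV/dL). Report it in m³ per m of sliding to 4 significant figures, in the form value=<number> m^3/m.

value=2.213e-14 m^3/m

All working math runs at exact precision — printed values are rounded; rounded just once to 4 significant digits.
Convert: Hardness H = 3.593 GPa = 3.593e+09 Pa.
As SI base values: W = 10.23 N, H = 3.593e+09 Pa, K = 7.774e-06.
The wear rate dV/dL = K·W/H, so: 7.774e-06 · 10.23 / 3.593e+09 = 2.213e-14 m³/m.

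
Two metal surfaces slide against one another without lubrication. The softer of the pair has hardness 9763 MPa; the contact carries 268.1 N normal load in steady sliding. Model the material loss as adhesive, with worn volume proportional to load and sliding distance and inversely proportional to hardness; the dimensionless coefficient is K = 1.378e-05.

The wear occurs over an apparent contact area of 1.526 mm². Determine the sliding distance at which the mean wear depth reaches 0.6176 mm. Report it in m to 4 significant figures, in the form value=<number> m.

All working math keeps exact precision — intermediate values are displayed rounded, and a lone final rounding to 4 significant digits.
Convert: Hardness H = 9763 MPa = 9.763e+09 Pa.
Convert: Contact area A = 1.526 mm² = 1.526e-06 m².
Convert: Depth limit h_lim = 0.6176 mm = 6.176e-04 m.
In SI base units, W = 268.1 N, H = 9.763e+09 Pa, K = 1.378e-05.
Volume at the limit: V_lim = h_lim·A = 6.176e-04 · 1.526e-06 = 9.425e-10 m³.
Life L = V_lim·H/(K·W) = 9.425e-10 · 9.763e+09 / (1.378e-05 · 268.1) = 2491 m.

value=2491 m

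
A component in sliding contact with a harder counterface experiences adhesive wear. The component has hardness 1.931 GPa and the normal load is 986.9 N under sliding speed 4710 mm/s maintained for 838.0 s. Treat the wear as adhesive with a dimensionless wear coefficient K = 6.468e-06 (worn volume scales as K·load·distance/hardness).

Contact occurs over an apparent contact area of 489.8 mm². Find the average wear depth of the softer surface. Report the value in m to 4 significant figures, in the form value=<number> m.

value=2.664e-05 m

The algebra maintains exact precision, and intermediate values are shown rounded. Rounded just once: 4 significant digits.
Convert: Sliding speed v = 4710 mm/s = 4.710 m/s. Distance covered L = v·t = 4.710 m/s × 838.0 s = 3947 m.
Convert: Hardness H = 1.931 GPa = 1.931e+09 Pa.
Convert: Contact area A = 489.8 mm² = 4.898e-04 m².
Restated in SI base units: W = 986.9 N, H = 1.931e+09 Pa, K = 6.468e-06.
Archard relation: V = K·W·L/H = 6.468e-06 · 986.9 · 3947 / 1.931e+09 = 1.305e-08 m³.
Wear depth h = V/A = 1.305e-08 / 4.898e-04 = 2.664e-05 m.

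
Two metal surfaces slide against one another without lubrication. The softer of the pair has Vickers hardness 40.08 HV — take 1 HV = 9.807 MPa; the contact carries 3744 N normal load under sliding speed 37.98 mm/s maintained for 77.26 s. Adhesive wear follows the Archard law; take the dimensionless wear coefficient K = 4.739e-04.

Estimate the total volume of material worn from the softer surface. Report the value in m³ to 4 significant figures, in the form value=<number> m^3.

Intermediate values are printed rounded. The computation holds full precision — rounded once at the end: four significant digits.
Convert: Sliding speed v = 37.98 mm/s = 0.03798 m/s. Path length L = v·t = 0.03798 m/s × 77.26 s = 2.934 m.
Convert: Hardness H = 40.08 HV × 9.807 MPa/HV = 393.1 MPa = 3.931e+08 Pa.
Restated in SI base units: W = 3744 N, H = 3.931e+08 Pa, K = 4.739e-04.
The Archard volume V = K·W·L/H = 4.739e-04 · 3744 · 2.934 / 3.931e+08 = 1.325e-08 m³.

value=1.325e-08 m^3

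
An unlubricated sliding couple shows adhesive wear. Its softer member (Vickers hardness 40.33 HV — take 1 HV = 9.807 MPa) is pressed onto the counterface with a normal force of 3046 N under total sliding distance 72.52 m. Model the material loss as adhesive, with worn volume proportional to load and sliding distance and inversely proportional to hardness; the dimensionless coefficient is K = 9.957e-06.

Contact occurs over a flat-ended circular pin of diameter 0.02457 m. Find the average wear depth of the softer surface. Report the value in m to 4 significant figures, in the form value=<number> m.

All working math runs at exact precision. The intermediates are displayed rounded; one last rounding: 4 significant digits.
Hardness H = 40.33 HV × 9.807 MPa/HV = 395.5 MPa = 3.955e+08 Pa.
Contact area A = π·d²/4 = π·(0.02457 m)²/4 = 4.741e-04 m².
Working in SI base units: W = 3046 N, H = 3.955e+08 Pa, K = 9.957e-06.
By Archard's law, V = K·W·L/H = 9.957e-06 · 3046 · 72.52 / 3.955e+08 = 5.561e-09 m³.
Mean wear depth h = V/A = 5.561e-09 / 4.741e-04 = 1.173e-05 m.

value=1.173e-05 m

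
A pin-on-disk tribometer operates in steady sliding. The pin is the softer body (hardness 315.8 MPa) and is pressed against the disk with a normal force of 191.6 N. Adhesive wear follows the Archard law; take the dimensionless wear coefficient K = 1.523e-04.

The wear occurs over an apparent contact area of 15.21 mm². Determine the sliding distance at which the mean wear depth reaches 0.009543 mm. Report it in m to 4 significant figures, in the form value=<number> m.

Intermediate values are displayed rounded; the algebra maintains full float precision — a single final rounding to 4 significant digits.
Convert: Hardness H = 315.8 MPa = 3.158e+08 Pa.
Convert: Contact area A = 15.21 mm² = 1.521e-05 m².
Convert: Depth limit h_lim = 0.009543 mm = 9.543e-06 m.
SI base units throughout: W = 191.6 N, H = 3.158e+08 Pa, K = 1.523e-04.
Allowed volume V_lim = h_lim·A = 9.543e-06 · 1.521e-05 = 1.451e-10 m³.
Thus life L = V_lim·H/(K·W) = 1.451e-10 · 3.158e+08 / (1.523e-04 · 191.6) = 1.571 m.

value=1.571 m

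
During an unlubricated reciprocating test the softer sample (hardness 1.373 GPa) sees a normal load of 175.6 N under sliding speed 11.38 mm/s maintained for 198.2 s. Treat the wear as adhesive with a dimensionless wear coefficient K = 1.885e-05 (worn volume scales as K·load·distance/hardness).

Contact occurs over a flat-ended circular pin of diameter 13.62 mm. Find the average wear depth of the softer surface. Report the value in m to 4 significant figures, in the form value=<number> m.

value=3.732e-08 m

Every step maintains full precision, and intermediates are printed rounded; a lone final rounding, at four significant digits.
Convert: Sliding speed v = 11.38 mm/s = 0.01138 m/s. The distance L = v·t = 0.01138 m/s × 198.2 s = 2.256 m.
Convert: Hardness H = 1.373 GPa = 1.373e+09 Pa.
Convert: Pin diameter d = 13.62 mm = 0.01362 m. Contact area A = π·d²/4 = π·(0.01362 m)²/4 = 1.457e-04 m².
As SI base values: W = 175.6 N, H = 1.373e+09 Pa, K = 1.885e-05.
Archard relation: V = K·W·L/H = 1.885e-05 · 175.6 · 2.256 / 1.373e+09 = 5.438e-12 m³.
Depth h = V/A = 5.438e-12 / 1.457e-04 = 3.732e-08 m.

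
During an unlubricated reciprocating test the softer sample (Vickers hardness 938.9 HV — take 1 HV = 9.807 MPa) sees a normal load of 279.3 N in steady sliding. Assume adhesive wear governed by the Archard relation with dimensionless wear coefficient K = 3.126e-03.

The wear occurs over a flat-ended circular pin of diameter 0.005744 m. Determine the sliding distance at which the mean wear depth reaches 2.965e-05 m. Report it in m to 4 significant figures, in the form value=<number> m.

All arithmetic keeps full float precision, and the intermediates are displayed rounded, and a single final rounding to four significant figures.
Convert: Hardness H = 938.9 HV × 9.807 MPa/HV = 9208 MPa = 9.208e+09 Pa.
Convert: Contact area A = π·d²/4 = π·(0.005744 m)²/4 = 2.591e-05 m².
In SI base units: W = 279.3 N, H = 9.208e+09 Pa, K = 3.126e-03.
Permissible volume V_lim = h_lim·A = 2.965e-05 · 2.591e-05 = 7.683e-10 m³.
Life L = V_lim·H/(K·W) = 7.683e-10 · 9.208e+09 / (3.126e-03 · 279.3) = 8.103 m.

value=8.103 m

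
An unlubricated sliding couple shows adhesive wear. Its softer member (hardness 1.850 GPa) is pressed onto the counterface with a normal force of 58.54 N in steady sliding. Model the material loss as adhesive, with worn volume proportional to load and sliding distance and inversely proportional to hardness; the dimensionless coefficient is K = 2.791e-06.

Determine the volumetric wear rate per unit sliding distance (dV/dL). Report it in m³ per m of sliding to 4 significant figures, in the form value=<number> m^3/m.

value=8.832e-14 m^3/m

The intermediates are displayed rounded. The computation holds exact precision — a single final rounding, at four significant digits.
Hardness H = 1.850 GPa = 1.850e+09 Pa.
In SI base units: W = 58.54 N, H = 1.850e+09 Pa, K = 2.791e-06.
The wear rate dV/dL = K·W/H (no L dependence): 2.791e-06 · 58.54 / 1.850e+09 = 8.832e-14 m³/m.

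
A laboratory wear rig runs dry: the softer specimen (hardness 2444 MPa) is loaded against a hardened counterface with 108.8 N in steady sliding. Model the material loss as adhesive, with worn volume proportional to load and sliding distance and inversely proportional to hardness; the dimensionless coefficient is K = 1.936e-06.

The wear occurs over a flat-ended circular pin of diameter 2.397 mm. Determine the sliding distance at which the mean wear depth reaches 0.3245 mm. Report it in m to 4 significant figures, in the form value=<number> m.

value=1.699e+04 m

Every step keeps exact precision. The intermediates are displayed rounded — rounded once at the end: 4 significant digits.
Hardness H = 2444 MPa = 2.444e+09 Pa.
Pin diameter d = 2.397 mm = 0.002397 m. Contact area A = π·d²/4 = π·(0.002397 m)²/4 = 4.513e-06 m².
Depth limit h_lim = 0.3245 mm = 3.245e-04 m.
In SI base units, W = 108.8 N, H = 2.444e+09 Pa, K = 1.936e-06.
At the depth limit, V_lim = h_lim·A = 3.245e-04 · 4.513e-06 = 1.464e-09 m³.
Inverting, life L = V_lim·H/(K·W) = 1.464e-09 · 2.444e+09 / (1.936e-06 · 108.8) = 1.699e+04 m.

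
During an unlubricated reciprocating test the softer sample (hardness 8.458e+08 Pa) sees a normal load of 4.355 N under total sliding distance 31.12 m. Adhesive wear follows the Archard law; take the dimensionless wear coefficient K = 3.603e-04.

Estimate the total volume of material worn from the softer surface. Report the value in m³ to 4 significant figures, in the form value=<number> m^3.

The intermediates are shown rounded, and the algebra runs at full float precision — a single final rounding to 4 significant figures.
SI base units throughout: W = 4.355 N, H = 8.458e+08 Pa, K = 3.603e-04.
Apply Archard: V = K·W·L/H = 3.603e-04 · 4.355 · 31.12 / 8.458e+08 = 5.773e-11 m³.

value=5.773e-11 m^3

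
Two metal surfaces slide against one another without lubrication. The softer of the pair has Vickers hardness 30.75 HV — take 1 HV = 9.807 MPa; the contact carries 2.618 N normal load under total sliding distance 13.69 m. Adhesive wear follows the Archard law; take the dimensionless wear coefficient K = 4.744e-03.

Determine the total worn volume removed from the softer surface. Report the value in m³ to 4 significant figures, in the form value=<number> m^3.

value=5.638e-10 m^3

Intermediates are shown rounded — the algebra runs at exact precision, and rounded once at the end: four significant digits.
Convert: Hardness H = 30.75 HV × 9.807 MPa/HV = 301.6 MPa = 3.016e+08 Pa.
Collected in SI base units: W = 2.618 N, H = 3.016e+08 Pa, K = 4.744e-03.
The Archard volume V = K·W·L/H = 4.744e-03 · 2.618 · 13.69 / 3.016e+08 = 5.638e-10 m³.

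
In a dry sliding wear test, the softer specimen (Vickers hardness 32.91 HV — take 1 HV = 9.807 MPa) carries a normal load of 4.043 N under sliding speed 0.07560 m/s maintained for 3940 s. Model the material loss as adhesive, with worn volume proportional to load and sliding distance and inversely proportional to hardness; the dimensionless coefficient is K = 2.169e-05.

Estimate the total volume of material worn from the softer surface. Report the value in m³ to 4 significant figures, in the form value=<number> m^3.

value=8.093e-11 m^3

The computation runs at exact precision — intermediate values appear rounded, and one final rounding to four significant figures.
Convert: Path length L = v·t = 0.07560 m/s × 3940 s = 297.9 m.
Convert: Hardness H = 32.91 HV × 9.807 MPa/HV = 322.7 MPa = 3.227e+08 Pa.
In SI base units, W = 4.043 N, H = 3.227e+08 Pa, K = 2.169e-05.
Archard volume V = K·W·L/H = 2.169e-05 · 4.043 · 297.9 / 3.227e+08 = 8.093e-11 m³.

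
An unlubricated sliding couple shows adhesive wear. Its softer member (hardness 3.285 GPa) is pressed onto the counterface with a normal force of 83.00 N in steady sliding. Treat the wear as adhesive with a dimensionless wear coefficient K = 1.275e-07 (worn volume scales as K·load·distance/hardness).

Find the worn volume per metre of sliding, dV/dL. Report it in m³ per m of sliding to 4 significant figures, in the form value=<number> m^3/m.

value=3.221e-15 m^3/m

Intermediates are displayed rounded — all working math carries exact precision, and rounded just once to 4 significant figures.
Hardness H = 3.285 GPa = 3.285e+09 Pa.
Working in SI base units: W = 83.00 N, H = 3.285e+09 Pa, K = 1.275e-07.
Sliding wear rate dV/dL = K·W/H: 1.275e-07 · 83.00 / 3.285e+09 = 3.221e-15 m³/m.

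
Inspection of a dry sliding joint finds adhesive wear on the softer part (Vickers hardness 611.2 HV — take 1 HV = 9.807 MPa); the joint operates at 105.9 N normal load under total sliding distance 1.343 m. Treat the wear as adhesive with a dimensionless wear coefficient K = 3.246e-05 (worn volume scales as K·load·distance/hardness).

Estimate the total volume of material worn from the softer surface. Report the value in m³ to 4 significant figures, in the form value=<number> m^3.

All arithmetic runs at full precision; intermediate values appear rounded, and one last rounding: 4 significant digits.
Convert: Hardness H = 611.2 HV × 9.807 MPa/HV = 5994 MPa = 5.994e+09 Pa.
Working in SI base units: W = 105.9 N, H = 5.994e+09 Pa, K = 3.246e-05.
Volume removed: V = K·W·L/H = 3.246e-05 · 105.9 · 1.343 / 5.994e+09 = 7.702e-13 m³.

value=7.702e-13 m^3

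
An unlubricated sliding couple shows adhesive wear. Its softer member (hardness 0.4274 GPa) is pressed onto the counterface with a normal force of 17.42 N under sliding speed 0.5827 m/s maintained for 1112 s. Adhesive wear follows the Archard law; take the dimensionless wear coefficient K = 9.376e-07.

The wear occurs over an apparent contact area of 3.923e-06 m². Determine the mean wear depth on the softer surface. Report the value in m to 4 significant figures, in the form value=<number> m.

Intermediate values are shown rounded; each operation runs at full float precision — rounded once at the end: 4 significant digits.
Convert: Total distance L = v·t = 0.5827 m/s × 1112 s = 648.0 m.
Convert: Hardness H = 0.4274 GPa = 4.274e+08 Pa.
SI base units throughout: W = 17.42 N, H = 4.274e+08 Pa, K = 9.376e-07.
Volume removed: V = K·W·L/H = 9.376e-07 · 17.42 · 648.0 / 4.274e+08 = 2.476e-11 m³.
Depth h = V/A = 2.476e-11 / 3.923e-06 = 6.312e-06 m.

value=6.312e-06 m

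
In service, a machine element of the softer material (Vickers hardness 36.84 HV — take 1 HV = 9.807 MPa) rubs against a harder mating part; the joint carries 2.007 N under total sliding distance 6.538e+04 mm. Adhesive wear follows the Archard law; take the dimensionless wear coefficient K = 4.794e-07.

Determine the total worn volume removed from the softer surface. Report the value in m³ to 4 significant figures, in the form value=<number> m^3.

value=1.741e-13 m^3

Shown intermediates are rounded; all working math keeps exact precision; rounded once at the end to 4 significant digits.
Convert: The distance L = 6.538e+04 mm = 65.38 m.
Convert: Hardness H = 36.84 HV × 9.807 MPa/HV = 361.3 MPa = 3.613e+08 Pa.
SI base units throughout: W = 2.007 N, H = 3.613e+08 Pa, K = 4.794e-07.
Wear volume V = K·W·L/H = 4.794e-07 · 2.007 · 65.38 / 3.613e+08 = 1.741e-13 m³.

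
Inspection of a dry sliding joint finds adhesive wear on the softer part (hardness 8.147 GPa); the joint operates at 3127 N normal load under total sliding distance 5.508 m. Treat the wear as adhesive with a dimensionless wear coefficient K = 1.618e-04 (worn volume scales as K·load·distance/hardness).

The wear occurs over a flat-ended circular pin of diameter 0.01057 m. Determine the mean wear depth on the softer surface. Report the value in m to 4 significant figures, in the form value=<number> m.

Intermediate values are shown rounded. All arithmetic holds full float precision — rounded just once to 4 significant figures.
Hardness H = 8.147 GPa = 8.147e+09 Pa.
Contact area A = π·d²/4 = π·(0.01057 m)²/4 = 8.775e-05 m².
Restated in SI base units: W = 3127 N, H = 8.147e+09 Pa, K = 1.618e-04.
Archard relation: V = K·W·L/H = 1.618e-04 · 3127 · 5.508 / 8.147e+09 = 3.421e-10 m³.
Average depth h = V/A = 3.421e-10 / 8.775e-05 = 3.898e-06 m.

value=3.898e-06 m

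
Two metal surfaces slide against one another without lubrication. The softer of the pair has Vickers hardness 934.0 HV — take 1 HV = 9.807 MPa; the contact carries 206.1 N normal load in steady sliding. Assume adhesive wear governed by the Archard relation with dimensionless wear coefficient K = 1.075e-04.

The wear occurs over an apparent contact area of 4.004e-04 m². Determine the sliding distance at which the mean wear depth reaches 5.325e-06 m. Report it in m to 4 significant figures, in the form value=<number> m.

value=881.5 m

Shown intermediates are rounded — all arithmetic keeps exact precision — rounded once at the end to four significant digits.
Convert: Hardness H = 934.0 HV × 9.807 MPa/HV = 9160 MPa = 9.160e+09 Pa.
Expressed in SI base units: W = 206.1 N, H = 9.160e+09 Pa, K = 1.075e-04.
At the depth limit, V_lim = h_lim·A = 5.325e-06 · 4.004e-04 = 2.132e-09 m³.
Life L = V_lim·H/(K·W) = 2.132e-09 · 9.160e+09 / (1.075e-04 · 206.1) = 881.5 m.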